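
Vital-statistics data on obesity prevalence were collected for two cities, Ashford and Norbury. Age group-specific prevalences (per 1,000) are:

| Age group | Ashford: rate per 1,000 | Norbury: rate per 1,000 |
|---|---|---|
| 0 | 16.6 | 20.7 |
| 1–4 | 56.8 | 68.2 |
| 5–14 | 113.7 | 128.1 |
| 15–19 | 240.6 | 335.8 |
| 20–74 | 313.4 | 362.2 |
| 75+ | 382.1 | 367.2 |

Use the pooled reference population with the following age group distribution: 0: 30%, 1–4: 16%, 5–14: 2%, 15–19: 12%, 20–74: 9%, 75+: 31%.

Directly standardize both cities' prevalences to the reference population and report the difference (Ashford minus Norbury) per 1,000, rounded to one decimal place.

-14.5

Standard weights: 0.30, 0.16, 0.02, 0.12, 0.09, 0.31.
Ashford: 0.3000×16.6 + 0.1600×56.8 + 0.0200×113.7 + 0.1200×240.6 + 0.0900×313.4 + 0.3100×382.1 = 191.8710 per 1,000.
Norbury: 0.3000×20.7 + 0.1600×68.2 + 0.0200×128.1 + 0.1200×335.8 + 0.0900×362.2 + 0.3100×367.2 = 206.4100 per 1,000.
Difference = 191.8710 − 206.4100 = -14.5390.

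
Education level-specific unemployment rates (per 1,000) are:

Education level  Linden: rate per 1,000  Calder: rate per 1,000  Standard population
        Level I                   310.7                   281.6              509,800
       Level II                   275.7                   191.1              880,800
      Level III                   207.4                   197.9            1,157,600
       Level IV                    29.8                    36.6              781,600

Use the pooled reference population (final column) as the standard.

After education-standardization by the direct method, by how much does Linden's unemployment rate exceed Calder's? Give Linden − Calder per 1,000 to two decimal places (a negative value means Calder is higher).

Standard total = 3,329,800; weights = 0.1531, 0.2645, 0.3476, 0.2347.
Linden: 0.1531×310.7 + 0.2645×275.7 + 0.3476×207.4 + 0.2347×29.8 = 199.5944 per 1,000.
Calder: 0.1531×281.6 + 0.2645×191.1 + 0.3476×197.9 + 0.2347×36.6 = 171.0542 per 1,000.
Difference = 199.5944 − 171.0542 = 28.5402.

28.54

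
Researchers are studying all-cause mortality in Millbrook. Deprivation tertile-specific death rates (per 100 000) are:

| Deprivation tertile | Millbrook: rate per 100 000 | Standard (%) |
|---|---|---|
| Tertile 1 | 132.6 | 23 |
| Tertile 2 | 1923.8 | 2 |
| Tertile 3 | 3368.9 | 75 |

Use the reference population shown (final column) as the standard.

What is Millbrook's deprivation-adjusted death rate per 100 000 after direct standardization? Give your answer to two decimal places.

2595.65

Standard weights: 0.23, 0.02, 0.75.
Standardized rate: 0.2300×132.6 + 0.0200×1923.8 + 0.7500×3368.9 = 2595.6490 per 100 000.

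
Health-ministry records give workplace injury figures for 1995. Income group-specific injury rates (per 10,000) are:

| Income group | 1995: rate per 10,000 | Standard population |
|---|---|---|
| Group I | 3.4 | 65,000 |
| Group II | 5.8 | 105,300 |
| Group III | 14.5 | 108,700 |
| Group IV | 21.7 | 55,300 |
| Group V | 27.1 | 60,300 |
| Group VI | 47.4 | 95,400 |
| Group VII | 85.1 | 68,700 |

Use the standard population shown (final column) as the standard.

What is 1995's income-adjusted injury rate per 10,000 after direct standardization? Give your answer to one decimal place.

27.9

Standard total = 558,700; weights = 0.1163, 0.1885, 0.1946, 0.0990, 0.1079, 0.1708, 0.1230.
Standardized rate: 0.1163×3.4 + 0.1885×5.8 + 0.1946×14.5 + 0.0990×21.7 + 0.1079×27.1 + 0.1708×47.4 + 0.1230×85.1 = 27.9405 per 10,000.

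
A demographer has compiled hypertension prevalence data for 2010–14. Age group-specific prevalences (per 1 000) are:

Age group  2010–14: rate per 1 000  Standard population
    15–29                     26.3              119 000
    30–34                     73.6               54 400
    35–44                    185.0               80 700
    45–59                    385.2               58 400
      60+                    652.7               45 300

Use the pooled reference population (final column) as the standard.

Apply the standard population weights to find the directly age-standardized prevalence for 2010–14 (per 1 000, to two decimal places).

207.17

Standard total = 357 800; weights = 0.3326, 0.1520, 0.2255, 0.1632, 0.1266.
Standardized rate: 0.3326×26.3 + 0.1520×73.6 + 0.2255×185.0 + 0.1632×385.2 + 0.1266×652.7 = 207.1717 per 1 000.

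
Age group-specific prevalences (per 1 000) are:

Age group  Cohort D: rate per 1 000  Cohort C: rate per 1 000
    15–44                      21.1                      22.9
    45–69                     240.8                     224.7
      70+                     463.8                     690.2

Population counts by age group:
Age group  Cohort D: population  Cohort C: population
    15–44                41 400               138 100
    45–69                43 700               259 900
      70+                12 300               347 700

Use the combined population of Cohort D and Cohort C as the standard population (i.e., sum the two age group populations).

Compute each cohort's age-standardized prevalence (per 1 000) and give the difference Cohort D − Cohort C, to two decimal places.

-91.26

Combined standard total = 843 100; weights = 0.2129, 0.3601, 0.4270.
Cohort D: 0.2129×21.1 + 0.3601×240.8 + 0.4270×463.8 = 289.2448 per 1 000.
Cohort C: 0.2129×22.9 + 0.3601×224.7 + 0.4270×690.2 = 380.5023 per 1 000.
Difference = 289.2448 − 380.5023 = -91.2574.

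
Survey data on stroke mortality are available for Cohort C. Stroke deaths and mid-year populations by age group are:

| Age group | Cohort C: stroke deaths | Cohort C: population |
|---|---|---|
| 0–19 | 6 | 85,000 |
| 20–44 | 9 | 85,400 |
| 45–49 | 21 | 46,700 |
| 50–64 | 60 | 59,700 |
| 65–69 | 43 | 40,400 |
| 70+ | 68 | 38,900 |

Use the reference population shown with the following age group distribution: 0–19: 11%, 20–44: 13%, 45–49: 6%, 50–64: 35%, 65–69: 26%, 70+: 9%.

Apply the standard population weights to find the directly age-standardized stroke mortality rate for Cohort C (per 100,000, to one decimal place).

83.4

Age-specific rates per 100,000 for Cohort C: 7.06, 10.54, 44.97, 100.50, 106.44, 174.81.
Standard weights: 0.11, 0.13, 0.06, 0.35, 0.26, 0.09.
Standardized rate: 0.1100×7.06 + 0.1300×10.54 + 0.0600×44.97 + 0.3500×100.50 + 0.2600×106.44 + 0.0900×174.81 = 83.4264 per 100,000.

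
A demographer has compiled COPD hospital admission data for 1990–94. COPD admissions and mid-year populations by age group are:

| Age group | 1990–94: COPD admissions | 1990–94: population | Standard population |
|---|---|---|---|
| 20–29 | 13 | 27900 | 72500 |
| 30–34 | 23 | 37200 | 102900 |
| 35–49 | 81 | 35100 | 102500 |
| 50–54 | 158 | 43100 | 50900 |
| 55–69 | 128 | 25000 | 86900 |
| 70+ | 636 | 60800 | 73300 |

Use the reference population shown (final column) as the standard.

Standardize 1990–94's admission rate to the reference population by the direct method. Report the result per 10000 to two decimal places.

35.42

Age-specific rates per 10000 for 1990–94: 4.66, 6.18, 23.08, 36.66, 51.20, 104.61.
Standard total = 489000; weights = 0.1483, 0.2104, 0.2096, 0.1041, 0.1777, 0.1499.
Standardized rate: 0.1483×4.66 + 0.2104×6.18 + 0.2096×23.08 + 0.1041×36.66 + 0.1777×51.20 + 0.1499×104.61 = 35.4237 per 10000.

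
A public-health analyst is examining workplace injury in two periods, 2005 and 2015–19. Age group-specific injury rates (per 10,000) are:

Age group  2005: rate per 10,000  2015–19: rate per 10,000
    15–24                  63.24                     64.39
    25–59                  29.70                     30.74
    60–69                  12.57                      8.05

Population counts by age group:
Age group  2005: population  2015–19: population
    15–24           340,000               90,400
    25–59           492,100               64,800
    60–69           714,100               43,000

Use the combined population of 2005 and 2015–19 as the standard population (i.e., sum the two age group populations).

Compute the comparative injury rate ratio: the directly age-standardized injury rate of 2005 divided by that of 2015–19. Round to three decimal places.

Combined standard total = 1,744,400; weights = 0.2467, 0.3193, 0.4340.
2005: 0.2467×63.24 + 0.3193×29.70 + 0.4340×12.57 = 30.5407 per 10,000.
2015–19: 0.2467×64.39 + 0.3193×30.74 + 0.4340×8.05 = 29.1947 per 10,000.
Ratio = 30.5407 ÷ 29.1947 = 1.04610.

1.046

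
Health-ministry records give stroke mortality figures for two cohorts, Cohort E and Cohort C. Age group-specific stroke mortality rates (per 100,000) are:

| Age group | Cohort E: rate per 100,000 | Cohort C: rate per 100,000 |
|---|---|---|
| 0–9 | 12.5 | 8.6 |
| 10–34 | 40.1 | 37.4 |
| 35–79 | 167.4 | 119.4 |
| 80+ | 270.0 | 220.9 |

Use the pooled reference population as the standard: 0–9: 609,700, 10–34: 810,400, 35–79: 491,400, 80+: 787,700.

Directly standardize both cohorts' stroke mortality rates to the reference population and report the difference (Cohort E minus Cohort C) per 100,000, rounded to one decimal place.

Standard total = 2,699,200; weights = 0.2259, 0.3002, 0.1821, 0.2918.
Cohort E: 0.2259×12.5 + 0.3002×40.1 + 0.1821×167.4 + 0.2918×270.0 = 124.1322 per 100,000.
Cohort C: 0.2259×8.6 + 0.3002×37.4 + 0.1821×119.4 + 0.2918×220.9 = 99.3733 per 100,000.
Difference = 124.1322 − 99.3733 = 24.7589.

24.8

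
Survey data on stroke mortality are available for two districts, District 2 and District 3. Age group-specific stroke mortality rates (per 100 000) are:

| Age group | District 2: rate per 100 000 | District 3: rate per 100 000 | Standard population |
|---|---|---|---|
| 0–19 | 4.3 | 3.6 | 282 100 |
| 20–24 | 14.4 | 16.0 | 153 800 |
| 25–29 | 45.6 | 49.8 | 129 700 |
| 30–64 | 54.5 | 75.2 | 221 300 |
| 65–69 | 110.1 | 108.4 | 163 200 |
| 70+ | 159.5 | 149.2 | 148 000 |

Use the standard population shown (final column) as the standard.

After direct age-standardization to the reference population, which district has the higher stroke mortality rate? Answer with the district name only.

Standard total = 1 098 100; weights = 0.2569, 0.1401, 0.1181, 0.2015, 0.1486, 0.1348.
District 2: 0.2569×4.3 + 0.1401×14.4 + 0.1181×45.6 + 0.2015×54.5 + 0.1486×110.1 + 0.1348×159.5 = 57.3511 per 100 000.
District 3: 0.2569×3.6 + 0.1401×16.0 + 0.1181×49.8 + 0.2015×75.2 + 0.1486×108.4 + 0.1348×149.2 = 60.4222 per 100 000.

District 3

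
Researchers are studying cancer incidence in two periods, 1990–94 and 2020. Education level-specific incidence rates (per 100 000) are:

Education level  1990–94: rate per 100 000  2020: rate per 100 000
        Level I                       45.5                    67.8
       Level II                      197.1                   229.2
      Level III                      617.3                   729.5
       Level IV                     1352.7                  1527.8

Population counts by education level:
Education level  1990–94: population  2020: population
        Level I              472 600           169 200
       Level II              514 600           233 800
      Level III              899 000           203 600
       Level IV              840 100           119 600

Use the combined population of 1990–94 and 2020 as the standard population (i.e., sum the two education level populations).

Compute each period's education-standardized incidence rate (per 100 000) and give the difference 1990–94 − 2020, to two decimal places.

-95.61

Combined standard total = 3 452 500; weights = 0.1859, 0.2168, 0.3194, 0.2780.
1990–94: 0.1859×45.5 + 0.2168×197.1 + 0.3194×617.3 + 0.2780×1352.7 = 624.3397 per 100 000.
2020: 0.1859×67.8 + 0.2168×229.2 + 0.3194×729.5 + 0.2780×1527.8 = 719.9489 per 100 000.
Difference = 624.3397 − 719.9489 = -95.6093.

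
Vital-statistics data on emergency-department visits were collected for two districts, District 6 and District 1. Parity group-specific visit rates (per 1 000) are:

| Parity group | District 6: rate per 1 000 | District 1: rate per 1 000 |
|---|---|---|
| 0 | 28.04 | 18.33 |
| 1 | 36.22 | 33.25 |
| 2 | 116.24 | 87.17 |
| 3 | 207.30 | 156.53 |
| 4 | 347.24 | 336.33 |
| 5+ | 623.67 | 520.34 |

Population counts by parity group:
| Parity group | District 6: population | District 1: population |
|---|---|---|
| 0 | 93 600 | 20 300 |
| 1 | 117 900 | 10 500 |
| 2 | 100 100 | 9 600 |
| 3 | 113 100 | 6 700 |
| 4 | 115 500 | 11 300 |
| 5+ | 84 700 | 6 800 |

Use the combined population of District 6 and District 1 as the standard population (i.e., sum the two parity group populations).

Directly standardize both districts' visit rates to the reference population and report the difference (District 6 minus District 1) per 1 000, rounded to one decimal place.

Combined standard total = 690 100; weights = 0.1650, 0.1861, 0.1590, 0.1736, 0.1837, 0.1326.
District 6: 0.1650×28.04 + 0.1861×36.22 + 0.1590×116.24 + 0.1736×207.30 + 0.1837×347.24 + 0.1326×623.67 = 212.3262 per 1 000.
District 1: 0.1650×18.33 + 0.1861×33.25 + 0.1590×87.17 + 0.1736×156.53 + 0.1837×336.33 + 0.1326×520.34 = 181.0313 per 1 000.
Difference = 212.3262 − 181.0313 = 31.2949.

31.3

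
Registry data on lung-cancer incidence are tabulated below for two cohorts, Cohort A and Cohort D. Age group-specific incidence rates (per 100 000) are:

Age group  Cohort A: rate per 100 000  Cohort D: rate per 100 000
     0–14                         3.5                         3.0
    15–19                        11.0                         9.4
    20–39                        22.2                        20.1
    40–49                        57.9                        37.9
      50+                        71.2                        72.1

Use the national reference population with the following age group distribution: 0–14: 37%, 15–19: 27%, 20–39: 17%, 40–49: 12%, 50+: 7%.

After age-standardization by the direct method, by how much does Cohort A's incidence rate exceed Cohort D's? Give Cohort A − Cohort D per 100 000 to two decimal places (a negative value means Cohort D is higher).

Standard weights: 0.37, 0.27, 0.17, 0.12, 0.07.
Cohort A: 0.3700×3.5 + 0.2700×11.0 + 0.1700×22.2 + 0.1200×57.9 + 0.0700×71.2 = 19.9710 per 100 000.
Cohort D: 0.3700×3.0 + 0.2700×9.4 + 0.1700×20.1 + 0.1200×37.9 + 0.0700×72.1 = 16.6600 per 100 000.
Difference = 19.9710 − 16.6600 = 3.3110.

3.31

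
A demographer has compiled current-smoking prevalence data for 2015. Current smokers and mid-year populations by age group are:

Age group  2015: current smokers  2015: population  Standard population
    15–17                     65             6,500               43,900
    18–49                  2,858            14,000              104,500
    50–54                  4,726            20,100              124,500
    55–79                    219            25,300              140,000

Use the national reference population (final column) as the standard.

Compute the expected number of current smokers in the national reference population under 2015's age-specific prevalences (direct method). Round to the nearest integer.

Age-specific rates per 1,000 for 2015: 10.000, 204.143, 235.124, 8.656.
Expected current smokers = Σ (standard pop × age-specific rate ÷ 1,000)
= 43,900×10.000/1,000 + 104,500×204.143/1,000 + 124,500×235.124/1,000 + 140,000×8.656/1,000
= 439.00 + 21332.93 + 29272.99 + 1211.86 = 52256.77.

52257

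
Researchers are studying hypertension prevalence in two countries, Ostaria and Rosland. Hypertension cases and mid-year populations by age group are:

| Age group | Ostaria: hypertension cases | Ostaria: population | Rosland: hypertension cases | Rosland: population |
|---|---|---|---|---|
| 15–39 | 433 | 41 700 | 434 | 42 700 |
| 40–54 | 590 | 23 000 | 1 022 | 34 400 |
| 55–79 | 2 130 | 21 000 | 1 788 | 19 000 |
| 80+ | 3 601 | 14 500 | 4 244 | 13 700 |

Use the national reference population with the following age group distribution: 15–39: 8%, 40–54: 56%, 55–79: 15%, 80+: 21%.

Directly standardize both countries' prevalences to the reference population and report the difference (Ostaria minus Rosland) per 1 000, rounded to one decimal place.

Age-specific rates per 1 000 for Ostaria: 10.384, 25.652, 101.429, 248.345.
For Rosland: 10.164, 29.709, 94.105, 309.781.
Standard weights: 0.08, 0.56, 0.15, 0.21.
Ostaria: 0.0800×10.384 + 0.5600×25.652 + 0.1500×101.429 + 0.2100×248.345 = 82.5626 per 1 000.
Rosland: 0.0800×10.164 + 0.5600×29.709 + 0.1500×94.105 + 0.2100×309.781 = 96.6201 per 1 000.
Difference = 82.5626 − 96.6201 = -14.0575.

-14.1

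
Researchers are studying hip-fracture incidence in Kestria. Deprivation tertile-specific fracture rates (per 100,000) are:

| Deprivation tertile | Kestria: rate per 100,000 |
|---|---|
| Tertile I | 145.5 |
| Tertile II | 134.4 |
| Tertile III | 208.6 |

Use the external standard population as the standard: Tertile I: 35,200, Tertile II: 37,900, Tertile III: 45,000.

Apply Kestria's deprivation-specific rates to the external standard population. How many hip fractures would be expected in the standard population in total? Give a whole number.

Expected hip fractures = Σ (standard pop × deprivation-specific rate ÷ 100,000)
= 35,200×145.5/100,000 + 37,900×134.4/100,000 + 45,000×208.6/100,000
= 51.22 + 50.94 + 93.87 = 196.02.

196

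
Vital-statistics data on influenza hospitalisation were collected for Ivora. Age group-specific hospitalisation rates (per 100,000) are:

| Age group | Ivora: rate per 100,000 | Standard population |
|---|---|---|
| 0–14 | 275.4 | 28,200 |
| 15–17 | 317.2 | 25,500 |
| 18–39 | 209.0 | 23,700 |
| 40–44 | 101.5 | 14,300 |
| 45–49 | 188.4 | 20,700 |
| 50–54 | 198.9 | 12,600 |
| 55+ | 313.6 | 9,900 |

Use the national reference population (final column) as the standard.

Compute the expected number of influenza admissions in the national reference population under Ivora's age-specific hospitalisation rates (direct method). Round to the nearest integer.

Expected influenza admissions = Σ (standard pop × age-specific rate ÷ 100,000)
= 28,200×275.4/100,000 + 25,500×317.2/100,000 + 23,700×209.0/100,000 + 14,300×101.5/100,000 + 20,700×188.4/100,000 + 12,600×198.9/100,000 + 9,900×313.6/100,000
= 77.66 + 80.89 + 49.53 + 14.51 + 39.00 + 25.06 + 31.05 = 317.70.

318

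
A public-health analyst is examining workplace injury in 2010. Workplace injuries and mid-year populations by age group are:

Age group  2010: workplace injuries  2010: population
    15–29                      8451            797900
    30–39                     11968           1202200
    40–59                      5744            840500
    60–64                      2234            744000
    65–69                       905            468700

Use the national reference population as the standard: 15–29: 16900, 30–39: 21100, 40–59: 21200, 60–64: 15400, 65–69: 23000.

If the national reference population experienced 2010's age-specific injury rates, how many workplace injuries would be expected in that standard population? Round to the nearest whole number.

Age-specific rates per 10000 for 2010: 105.92, 99.55, 68.34, 30.03, 19.31.
Expected workplace injuries = Σ (standard pop × age-specific rate ÷ 10000)
= 16900×105.92/10000 + 21100×99.55/10000 + 21200×68.34/10000 + 15400×30.03/10000 + 23000×19.31/10000
= 179.00 + 210.05 + 144.88 + 46.24 + 44.41 = 624.58.

625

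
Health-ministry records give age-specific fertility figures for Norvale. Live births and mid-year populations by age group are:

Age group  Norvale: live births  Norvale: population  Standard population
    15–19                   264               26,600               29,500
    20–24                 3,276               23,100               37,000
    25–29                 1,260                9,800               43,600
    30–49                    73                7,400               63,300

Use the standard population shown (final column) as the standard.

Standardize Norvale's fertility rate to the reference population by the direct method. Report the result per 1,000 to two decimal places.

Age-specific rates per 1,000 for Norvale: 9.925, 141.818, 128.571, 9.865.
Standard total = 173,400; weights = 0.1701, 0.2134, 0.2514, 0.3651.
Standardized rate: 0.1701×9.925 + 0.2134×141.818 + 0.2514×128.571 + 0.3651×9.865 = 67.8790 per 1,000.

67.88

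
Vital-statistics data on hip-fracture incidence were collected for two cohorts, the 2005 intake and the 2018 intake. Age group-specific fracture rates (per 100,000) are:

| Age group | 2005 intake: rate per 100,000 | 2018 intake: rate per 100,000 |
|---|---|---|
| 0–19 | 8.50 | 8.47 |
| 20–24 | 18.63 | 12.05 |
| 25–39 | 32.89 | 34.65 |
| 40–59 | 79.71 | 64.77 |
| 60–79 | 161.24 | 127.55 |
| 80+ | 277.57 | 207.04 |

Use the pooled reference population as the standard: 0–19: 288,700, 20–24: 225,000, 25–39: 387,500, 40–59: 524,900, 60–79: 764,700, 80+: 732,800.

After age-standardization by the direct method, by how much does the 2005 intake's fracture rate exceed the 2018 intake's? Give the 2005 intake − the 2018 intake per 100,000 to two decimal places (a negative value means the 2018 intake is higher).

29.45

Standard total = 2,923,600; weights = 0.0987, 0.0770, 0.1325, 0.1795, 0.2616, 0.2506.
The 2005 intake: 0.0987×8.50 + 0.0770×18.63 + 0.1325×32.89 + 0.1795×79.71 + 0.2616×161.24 + 0.2506×277.57 = 132.6905 per 100,000.
The 2018 intake: 0.0987×8.47 + 0.0770×12.05 + 0.1325×34.65 + 0.1795×64.77 + 0.2616×127.55 + 0.2506×207.04 = 103.2418 per 100,000.
Difference = 132.6905 − 103.2418 = 29.4487.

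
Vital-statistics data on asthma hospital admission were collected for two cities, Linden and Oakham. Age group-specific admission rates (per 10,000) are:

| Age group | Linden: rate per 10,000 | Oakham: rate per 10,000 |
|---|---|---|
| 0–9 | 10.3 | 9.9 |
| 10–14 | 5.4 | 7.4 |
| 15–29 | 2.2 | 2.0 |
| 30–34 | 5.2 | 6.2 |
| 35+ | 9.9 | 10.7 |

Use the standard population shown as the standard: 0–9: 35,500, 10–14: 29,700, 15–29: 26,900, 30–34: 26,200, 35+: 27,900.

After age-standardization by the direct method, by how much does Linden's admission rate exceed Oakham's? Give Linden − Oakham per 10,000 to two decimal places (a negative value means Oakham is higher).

Standard total = 146,200; weights = 0.2428, 0.2031, 0.1840, 0.1792, 0.1908.
Linden: 0.2428×10.3 + 0.2031×5.4 + 0.1840×2.2 + 0.1792×5.2 + 0.1908×9.9 = 6.8239 per 10,000.
Oakham: 0.2428×9.9 + 0.2031×7.4 + 0.1840×2.0 + 0.1792×6.2 + 0.1908×10.7 = 7.4282 per 10,000.
Difference = 6.8239 − 7.4282 = -0.6042.

-0.60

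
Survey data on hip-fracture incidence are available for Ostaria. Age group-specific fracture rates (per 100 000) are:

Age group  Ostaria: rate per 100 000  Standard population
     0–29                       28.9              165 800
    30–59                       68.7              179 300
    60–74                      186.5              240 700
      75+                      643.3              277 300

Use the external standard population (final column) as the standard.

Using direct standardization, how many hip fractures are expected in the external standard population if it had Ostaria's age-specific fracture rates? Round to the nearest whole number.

Expected hip fractures = Σ (standard pop × age-specific rate ÷ 100 000)
= 165 800×28.9/100 000 + 179 300×68.7/100 000 + 240 700×186.5/100 000 + 277 300×643.3/100 000
= 47.92 + 123.18 + 448.91 + 1783.87 = 2403.87.

2404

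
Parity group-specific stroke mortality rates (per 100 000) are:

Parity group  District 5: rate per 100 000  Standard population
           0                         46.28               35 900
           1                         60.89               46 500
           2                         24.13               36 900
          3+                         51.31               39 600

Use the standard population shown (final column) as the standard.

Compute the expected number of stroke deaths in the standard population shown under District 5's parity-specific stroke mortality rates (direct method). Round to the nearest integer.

Expected stroke deaths = Σ (standard pop × parity-specific rate ÷ 100 000)
= 35 900×46.28/100 000 + 46 500×60.89/100 000 + 36 900×24.13/100 000 + 39 600×51.31/100 000
= 16.61 + 28.31 + 8.90 + 20.32 = 74.15.

74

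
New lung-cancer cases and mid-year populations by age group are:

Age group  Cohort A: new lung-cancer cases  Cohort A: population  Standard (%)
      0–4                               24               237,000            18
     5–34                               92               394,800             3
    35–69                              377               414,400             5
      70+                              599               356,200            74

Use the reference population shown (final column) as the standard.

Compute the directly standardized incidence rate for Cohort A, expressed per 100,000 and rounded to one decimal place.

131.5

Age-specific rates per 100,000 for Cohort A: 10.13, 23.30, 90.97, 168.16.
Standard weights: 0.18, 0.03, 0.05, 0.74.
Standardized rate: 0.1800×10.13 + 0.0300×23.30 + 0.0500×90.97 + 0.7400×168.16 = 131.5119 per 100,000.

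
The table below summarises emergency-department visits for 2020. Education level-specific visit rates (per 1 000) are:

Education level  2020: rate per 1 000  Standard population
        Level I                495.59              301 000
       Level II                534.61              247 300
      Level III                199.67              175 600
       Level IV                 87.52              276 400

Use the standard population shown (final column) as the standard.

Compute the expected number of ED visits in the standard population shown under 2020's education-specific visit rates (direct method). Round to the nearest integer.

Expected ED visits = Σ (standard pop × education-specific rate ÷ 1 000)
= 301 000×495.59/1 000 + 247 300×534.61/1 000 + 175 600×199.67/1 000 + 276 400×87.52/1 000
= 149172.59 + 132209.05 + 35062.05 + 24190.53 = 340634.22.

340634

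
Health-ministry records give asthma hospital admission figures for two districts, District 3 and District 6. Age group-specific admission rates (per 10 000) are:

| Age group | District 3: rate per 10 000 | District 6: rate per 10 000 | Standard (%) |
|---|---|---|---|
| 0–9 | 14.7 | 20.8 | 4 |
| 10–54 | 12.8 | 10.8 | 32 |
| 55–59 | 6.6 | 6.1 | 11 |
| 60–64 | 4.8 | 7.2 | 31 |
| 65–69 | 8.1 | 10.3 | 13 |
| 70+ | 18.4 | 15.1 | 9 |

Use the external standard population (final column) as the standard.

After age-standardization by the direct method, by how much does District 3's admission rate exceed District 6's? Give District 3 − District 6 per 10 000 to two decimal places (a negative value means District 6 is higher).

Standard weights: 0.04, 0.32, 0.11, 0.31, 0.13, 0.09.
District 3: 0.0400×14.7 + 0.3200×12.8 + 0.1100×6.6 + 0.3100×4.8 + 0.1300×8.1 + 0.0900×18.4 = 9.6070 per 10 000.
District 6: 0.0400×20.8 + 0.3200×10.8 + 0.1100×6.1 + 0.3100×7.2 + 0.1300×10.3 + 0.0900×15.1 = 9.8890 per 10 000.
Difference = 9.6070 − 9.8890 = -0.2820.

-0.28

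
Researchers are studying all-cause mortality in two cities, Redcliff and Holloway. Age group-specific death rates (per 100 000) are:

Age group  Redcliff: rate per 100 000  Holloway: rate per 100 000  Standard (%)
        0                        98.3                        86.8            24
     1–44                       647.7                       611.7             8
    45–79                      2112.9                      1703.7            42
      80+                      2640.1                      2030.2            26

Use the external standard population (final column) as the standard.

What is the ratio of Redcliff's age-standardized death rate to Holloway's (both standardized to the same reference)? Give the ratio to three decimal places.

Standard weights: 0.24, 0.08, 0.42, 0.26.
Redcliff: 0.2400×98.3 + 0.0800×647.7 + 0.4200×2112.9 + 0.2600×2640.1 = 1649.2520 per 100 000.
Holloway: 0.2400×86.8 + 0.0800×611.7 + 0.4200×1703.7 + 0.2600×2030.2 = 1313.1740 per 100 000.
Ratio = 1649.2520 ÷ 1313.1740 = 1.25593.

1.256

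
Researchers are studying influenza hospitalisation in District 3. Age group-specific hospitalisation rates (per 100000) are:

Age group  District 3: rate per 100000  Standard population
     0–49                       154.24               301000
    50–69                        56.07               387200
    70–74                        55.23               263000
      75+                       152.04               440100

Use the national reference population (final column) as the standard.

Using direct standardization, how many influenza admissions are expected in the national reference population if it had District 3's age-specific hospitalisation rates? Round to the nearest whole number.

1496

Expected influenza admissions = Σ (standard pop × age-specific rate ÷ 100000)
= 301000×154.24/100000 + 387200×56.07/100000 + 263000×55.23/100000 + 440100×152.04/100000
= 464.26 + 217.10 + 145.25 + 669.13 = 1495.75.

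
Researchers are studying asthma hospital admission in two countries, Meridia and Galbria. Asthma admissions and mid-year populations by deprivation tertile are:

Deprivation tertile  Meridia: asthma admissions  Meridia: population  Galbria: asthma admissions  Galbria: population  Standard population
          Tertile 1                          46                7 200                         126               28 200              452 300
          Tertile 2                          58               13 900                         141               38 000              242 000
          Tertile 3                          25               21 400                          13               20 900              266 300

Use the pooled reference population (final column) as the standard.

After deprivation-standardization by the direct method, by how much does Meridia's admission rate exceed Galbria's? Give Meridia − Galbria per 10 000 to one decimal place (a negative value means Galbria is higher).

11.7

Deprivation-specific rates per 10 000 for Meridia: 63.89, 41.73, 11.68.
For Galbria: 44.68, 37.11, 6.22.
Standard total = 960 600; weights = 0.4709, 0.2519, 0.2772.
Meridia: 0.4709×63.89 + 0.2519×41.73 + 0.2772×11.68 = 43.8328 per 10 000.
Galbria: 0.4709×44.68 + 0.2519×37.11 + 0.2772×6.22 = 32.1102 per 10 000.
Difference = 43.8328 − 32.1102 = 11.7226.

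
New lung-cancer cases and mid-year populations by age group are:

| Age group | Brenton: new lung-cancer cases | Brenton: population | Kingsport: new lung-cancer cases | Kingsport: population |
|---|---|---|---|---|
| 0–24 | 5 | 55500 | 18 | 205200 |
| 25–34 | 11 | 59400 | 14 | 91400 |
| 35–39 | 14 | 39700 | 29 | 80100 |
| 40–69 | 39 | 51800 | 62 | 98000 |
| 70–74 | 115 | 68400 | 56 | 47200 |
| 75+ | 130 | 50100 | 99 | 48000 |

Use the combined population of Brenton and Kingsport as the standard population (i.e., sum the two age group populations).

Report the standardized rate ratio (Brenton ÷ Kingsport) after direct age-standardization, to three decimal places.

1.252

Age-specific rates per 100000 for Brenton: 9.01, 18.52, 35.26, 75.29, 168.13, 259.48.
For Kingsport: 8.77, 15.32, 36.20, 63.27, 118.64, 206.25.
Combined standard total = 894800; weights = 0.2914, 0.1685, 0.1339, 0.1674, 0.1292, 0.1096.
Brenton: 0.2914×9.01 + 0.1685×18.52 + 0.1339×35.26 + 0.1674×75.29 + 0.1292×168.13 + 0.1096×259.48 = 73.2399 per 100000.
Kingsport: 0.2914×8.77 + 0.1685×15.32 + 0.1339×36.20 + 0.1674×63.27 + 0.1292×118.64 + 0.1096×206.25 = 58.5154 per 100000.
Ratio = 73.2399 ÷ 58.5154 = 1.25164.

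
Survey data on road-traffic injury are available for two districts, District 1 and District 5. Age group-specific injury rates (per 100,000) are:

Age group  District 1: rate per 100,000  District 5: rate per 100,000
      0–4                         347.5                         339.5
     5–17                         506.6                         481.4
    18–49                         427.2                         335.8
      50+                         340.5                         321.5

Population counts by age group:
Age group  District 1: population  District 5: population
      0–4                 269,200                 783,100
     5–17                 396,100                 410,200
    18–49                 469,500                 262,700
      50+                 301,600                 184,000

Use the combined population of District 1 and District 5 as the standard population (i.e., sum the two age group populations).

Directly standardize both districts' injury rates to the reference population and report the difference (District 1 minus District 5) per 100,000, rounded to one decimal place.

Combined standard total = 3,076,400; weights = 0.3421, 0.2621, 0.2380, 0.1578.
District 1: 0.3421×347.5 + 0.2621×506.6 + 0.2380×427.2 + 0.1578×340.5 = 407.0630 per 100,000.
District 5: 0.3421×339.5 + 0.2621×481.4 + 0.2380×335.8 + 0.1578×321.5 = 372.9690 per 100,000.
Difference = 407.0630 − 372.9690 = 34.0940.

34.1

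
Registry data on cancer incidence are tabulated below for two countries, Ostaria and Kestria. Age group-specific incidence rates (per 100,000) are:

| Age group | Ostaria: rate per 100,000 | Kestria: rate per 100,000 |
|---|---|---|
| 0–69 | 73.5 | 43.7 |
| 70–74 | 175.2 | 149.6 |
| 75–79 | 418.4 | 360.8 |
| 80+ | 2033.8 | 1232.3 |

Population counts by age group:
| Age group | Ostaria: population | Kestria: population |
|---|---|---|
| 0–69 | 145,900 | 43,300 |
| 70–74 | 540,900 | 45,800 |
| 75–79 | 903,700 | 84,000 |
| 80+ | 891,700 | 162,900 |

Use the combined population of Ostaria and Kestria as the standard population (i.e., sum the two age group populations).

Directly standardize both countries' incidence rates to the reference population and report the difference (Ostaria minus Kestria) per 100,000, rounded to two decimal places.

327.45

Combined standard total = 2,818,200; weights = 0.0671, 0.2082, 0.3505, 0.3742.
Ostaria: 0.0671×73.5 + 0.2082×175.2 + 0.3505×418.4 + 0.3742×2033.8 = 949.1148 per 100,000.
Kestria: 0.0671×43.7 + 0.2082×149.6 + 0.3505×360.8 + 0.3742×1232.3 = 621.6678 per 100,000.
Difference = 949.1148 − 621.6678 = 327.4470.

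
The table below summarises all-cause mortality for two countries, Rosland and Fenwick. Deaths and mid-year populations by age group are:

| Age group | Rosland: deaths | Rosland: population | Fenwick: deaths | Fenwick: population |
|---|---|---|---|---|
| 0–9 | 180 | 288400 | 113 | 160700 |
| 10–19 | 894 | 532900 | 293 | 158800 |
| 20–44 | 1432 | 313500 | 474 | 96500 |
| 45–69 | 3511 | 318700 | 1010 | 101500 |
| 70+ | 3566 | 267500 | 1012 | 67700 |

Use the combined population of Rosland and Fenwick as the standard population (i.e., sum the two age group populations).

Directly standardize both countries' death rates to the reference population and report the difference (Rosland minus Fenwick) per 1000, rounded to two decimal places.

-0.17

Age-specific rates per 1000 for Rosland: 0.624, 1.678, 4.568, 11.017, 13.331.
For Fenwick: 0.703, 1.845, 4.912, 9.951, 14.948.
Combined standard total = 2306200; weights = 0.1947, 0.2999, 0.1778, 0.1822, 0.1453.
Rosland: 0.1947×0.624 + 0.2999×1.678 + 0.1778×4.568 + 0.1822×11.017 + 0.1453×13.331 = 5.3817 per 1000.
Fenwick: 0.1947×0.703 + 0.2999×1.845 + 0.1778×4.912 + 0.1822×9.951 + 0.1453×14.948 = 5.5493 per 1000.
Difference = 5.3817 − 5.5493 = -0.1677.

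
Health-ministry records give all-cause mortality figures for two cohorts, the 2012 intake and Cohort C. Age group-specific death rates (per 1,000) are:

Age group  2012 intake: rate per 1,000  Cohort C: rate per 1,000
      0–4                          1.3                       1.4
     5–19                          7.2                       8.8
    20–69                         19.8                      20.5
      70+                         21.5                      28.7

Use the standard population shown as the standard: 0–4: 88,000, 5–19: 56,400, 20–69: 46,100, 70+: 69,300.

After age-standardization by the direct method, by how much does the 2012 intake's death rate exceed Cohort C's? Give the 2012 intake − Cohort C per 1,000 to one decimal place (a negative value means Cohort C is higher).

-2.4

Standard total = 259,800; weights = 0.3387, 0.2171, 0.1774, 0.2667.
The 2012 intake: 0.3387×1.3 + 0.2171×7.2 + 0.1774×19.8 + 0.2667×21.5 = 11.2518 per 1,000.
Cohort C: 0.3387×1.4 + 0.2171×8.8 + 0.1774×20.5 + 0.2667×28.7 = 13.6778 per 1,000.
Difference = 11.2518 − 13.6778 = -2.4260.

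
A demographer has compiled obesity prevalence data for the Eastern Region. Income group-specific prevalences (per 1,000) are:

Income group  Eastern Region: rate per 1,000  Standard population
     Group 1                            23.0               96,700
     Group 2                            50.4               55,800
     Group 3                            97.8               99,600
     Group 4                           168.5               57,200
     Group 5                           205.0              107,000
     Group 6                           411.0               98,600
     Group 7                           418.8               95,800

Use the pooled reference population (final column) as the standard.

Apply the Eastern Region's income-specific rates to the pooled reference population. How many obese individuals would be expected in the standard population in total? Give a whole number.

126996

Expected obese individuals = Σ (standard pop × income-specific rate ÷ 1,000)
= 96,700×23.0/1,000 + 55,800×50.4/1,000 + 99,600×97.8/1,000 + 57,200×168.5/1,000 + 107,000×205.0/1,000 + 98,600×411.0/1,000 + 95,800×418.8/1,000
= 2224.10 + 2812.32 + 9740.88 + 9638.20 + 21935.00 + 40524.60 + 40121.04 = 126996.14.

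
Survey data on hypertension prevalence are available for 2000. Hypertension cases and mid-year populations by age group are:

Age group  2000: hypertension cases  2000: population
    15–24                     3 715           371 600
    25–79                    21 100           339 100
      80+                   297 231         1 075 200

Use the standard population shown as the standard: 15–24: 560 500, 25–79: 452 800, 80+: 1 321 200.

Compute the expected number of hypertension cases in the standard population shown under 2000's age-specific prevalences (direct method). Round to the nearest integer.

Age-specific rates per 1 000 for 2000: 9.997, 62.224, 276.443.
Expected hypertension cases = Σ (standard pop × age-specific rate ÷ 1 000)
= 560 500×9.997/1 000 + 452 800×62.224/1 000 + 1 321 200×276.443/1 000
= 5603.49 + 28174.82 + 365235.86 = 399014.17.

399014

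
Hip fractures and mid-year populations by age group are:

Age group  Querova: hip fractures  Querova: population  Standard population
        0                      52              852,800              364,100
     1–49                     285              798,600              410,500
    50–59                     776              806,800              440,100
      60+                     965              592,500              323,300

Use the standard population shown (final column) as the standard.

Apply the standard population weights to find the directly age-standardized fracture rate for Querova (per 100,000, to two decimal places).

72.73

Age-specific rates per 100,000 for Querova: 6.10, 35.69, 96.18, 162.87.
Standard total = 1,538,000; weights = 0.2367, 0.2669, 0.2862, 0.2102.
Standardized rate: 0.2367×6.10 + 0.2669×35.69 + 0.2862×96.18 + 0.2102×162.87 = 72.7278 per 100,000.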